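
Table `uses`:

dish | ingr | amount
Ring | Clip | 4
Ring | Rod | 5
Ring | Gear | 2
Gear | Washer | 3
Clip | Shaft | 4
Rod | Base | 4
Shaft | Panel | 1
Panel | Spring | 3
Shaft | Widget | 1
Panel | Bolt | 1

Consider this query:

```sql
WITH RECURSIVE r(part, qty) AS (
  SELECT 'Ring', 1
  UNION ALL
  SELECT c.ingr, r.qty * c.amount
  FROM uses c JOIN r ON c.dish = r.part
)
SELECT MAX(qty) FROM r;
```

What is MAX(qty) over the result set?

48

Base: (Ring, qty=1).
Iteration 1: components of {Ring} -> Clip = 1*4 = 4, Gear = 1*2 = 2, Rod = 1*5 = 5.
Iteration 2: components of {Clip,Gear,Rod} -> Base = 5*4 = 20, Shaft = 4*4 = 16, Washer = 2*3 = 6.
Iteration 3: components of {Base,Shaft,Washer} -> Panel = 16*1 = 16, Widget = 16*1 = 16.
Iteration 4: components of {Panel,Widget} -> Bolt = 16*1 = 16, Spring = 16*3 = 48.
Iteration 5: no further components; recursion stops.
qty values: 1, 4, 5, 2, 16, 20, 6, 16, 16, 48, 16; the maximum is 48.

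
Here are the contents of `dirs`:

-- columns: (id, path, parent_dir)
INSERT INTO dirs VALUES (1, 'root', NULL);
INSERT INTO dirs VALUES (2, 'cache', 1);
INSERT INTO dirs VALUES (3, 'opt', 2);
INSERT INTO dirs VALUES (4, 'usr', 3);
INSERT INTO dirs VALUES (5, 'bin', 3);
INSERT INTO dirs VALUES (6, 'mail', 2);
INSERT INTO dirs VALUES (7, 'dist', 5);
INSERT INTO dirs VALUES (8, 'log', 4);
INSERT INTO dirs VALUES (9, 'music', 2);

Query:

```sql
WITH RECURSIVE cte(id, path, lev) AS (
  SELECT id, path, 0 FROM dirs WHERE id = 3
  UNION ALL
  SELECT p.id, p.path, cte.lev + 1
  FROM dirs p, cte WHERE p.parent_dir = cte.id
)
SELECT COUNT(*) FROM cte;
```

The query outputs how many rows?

Base: id=3 (opt) at lev 0.
Iteration 1: rows with parent_dir in {3} -> usr (id 4, lev 1), bin (id 5, lev 1).
Iteration 2: rows with parent_dir in {4,5} -> dist (id 7, lev 2), log (id 8, lev 2).
Iteration 3: no rows with parent_dir in {7,8}; recursion stops.
Total rows emitted: 5.

5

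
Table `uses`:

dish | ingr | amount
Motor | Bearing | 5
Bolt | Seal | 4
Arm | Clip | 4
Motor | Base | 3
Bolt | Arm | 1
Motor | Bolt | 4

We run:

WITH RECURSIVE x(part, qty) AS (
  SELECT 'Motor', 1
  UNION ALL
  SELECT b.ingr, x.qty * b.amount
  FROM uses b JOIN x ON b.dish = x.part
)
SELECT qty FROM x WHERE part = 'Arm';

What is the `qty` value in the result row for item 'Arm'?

4

Base: (Motor, qty=1).
Iteration 1: components of {Motor} -> Base = 1*3 = 3, Bearing = 1*5 = 5, Bolt = 1*4 = 4.
Iteration 2: components of {Base,Bearing,Bolt} -> Arm = 4*1 = 4, Seal = 4*4 = 16.
Iteration 3: components of {Arm,Seal} -> Clip = 4*4 = 16.
Iteration 4: no further components; recursion stops.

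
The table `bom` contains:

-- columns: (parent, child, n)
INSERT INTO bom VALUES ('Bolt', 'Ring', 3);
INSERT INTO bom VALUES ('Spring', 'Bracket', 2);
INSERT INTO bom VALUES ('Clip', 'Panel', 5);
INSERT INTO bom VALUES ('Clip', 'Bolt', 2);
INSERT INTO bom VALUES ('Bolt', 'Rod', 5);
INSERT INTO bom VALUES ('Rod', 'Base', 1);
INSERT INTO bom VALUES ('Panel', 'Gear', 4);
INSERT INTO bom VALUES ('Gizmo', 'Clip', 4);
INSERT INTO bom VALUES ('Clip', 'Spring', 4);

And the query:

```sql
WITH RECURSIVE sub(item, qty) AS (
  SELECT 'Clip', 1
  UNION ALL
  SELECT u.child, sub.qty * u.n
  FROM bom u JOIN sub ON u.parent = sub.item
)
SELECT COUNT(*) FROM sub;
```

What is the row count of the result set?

Base: (Clip, qty=1).
Iteration 1: components of {Clip} -> Bolt = 1*2 = 2, Panel = 1*5 = 5, Spring = 1*4 = 4.
Iteration 2: components of {Bolt,Panel,Spring} -> Bracket = 4*2 = 8, Gear = 5*4 = 20, Ring = 2*3 = 6, Rod = 2*5 = 10.
Iteration 3: components of {Bracket,Gear,Ring,Rod} -> Base = 10*1 = 10.
Iteration 4: no further components; recursion stops.
Total rows emitted: 9.

9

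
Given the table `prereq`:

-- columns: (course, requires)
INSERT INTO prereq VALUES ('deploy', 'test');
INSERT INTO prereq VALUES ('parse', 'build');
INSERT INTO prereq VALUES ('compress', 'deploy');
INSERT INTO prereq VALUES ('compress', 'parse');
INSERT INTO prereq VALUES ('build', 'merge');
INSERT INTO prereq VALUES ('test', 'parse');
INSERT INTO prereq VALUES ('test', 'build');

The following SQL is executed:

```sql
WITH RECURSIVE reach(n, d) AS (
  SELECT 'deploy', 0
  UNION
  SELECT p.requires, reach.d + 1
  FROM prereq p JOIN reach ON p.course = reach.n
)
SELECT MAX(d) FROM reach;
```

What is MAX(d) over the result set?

Base: (deploy, d=0).
Iteration 1: edges from {deploy} -> (test, d=1).
Iteration 2: edges from {test} -> (build, d=2), (parse, d=2).
Iteration 3: edges from {build,parse} -> (build, d=3), (merge, d=3).
Iteration 4: edges from {build,merge} -> (merge, d=4).
Iteration 5: no outgoing edges from {merge}; recursion stops.
d values: 0, 1, 2, 2, 3, 3, 4; the maximum is 4.

4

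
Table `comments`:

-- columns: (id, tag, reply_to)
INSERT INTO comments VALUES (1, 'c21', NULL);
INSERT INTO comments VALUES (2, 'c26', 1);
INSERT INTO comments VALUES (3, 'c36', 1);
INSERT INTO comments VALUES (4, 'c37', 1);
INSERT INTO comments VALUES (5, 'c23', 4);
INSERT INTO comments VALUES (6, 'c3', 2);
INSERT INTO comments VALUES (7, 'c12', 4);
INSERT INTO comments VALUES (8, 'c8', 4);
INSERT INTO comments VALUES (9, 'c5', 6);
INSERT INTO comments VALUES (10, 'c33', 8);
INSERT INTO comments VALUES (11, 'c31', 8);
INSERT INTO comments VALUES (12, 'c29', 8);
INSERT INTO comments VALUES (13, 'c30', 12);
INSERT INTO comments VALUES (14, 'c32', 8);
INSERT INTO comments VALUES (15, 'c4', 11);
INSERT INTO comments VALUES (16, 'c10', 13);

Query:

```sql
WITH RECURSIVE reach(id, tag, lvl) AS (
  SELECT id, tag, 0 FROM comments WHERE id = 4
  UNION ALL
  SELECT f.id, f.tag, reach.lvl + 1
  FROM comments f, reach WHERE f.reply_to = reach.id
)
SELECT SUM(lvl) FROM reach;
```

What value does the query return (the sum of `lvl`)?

Base: id=4 (c37) at lvl 0.
Iteration 1: rows with reply_to in {4} -> c23 (id 5, lvl 1), c12 (id 7, lvl 1), c8 (id 8, lvl 1).
Iteration 2: rows with reply_to in {5,7,8} -> c33 (id 10, lvl 2), c31 (id 11, lvl 2), c29 (id 12, lvl 2), c32 (id 14, lvl 2).
Iteration 3: rows with reply_to in {10,11,12,14} -> c30 (id 13, lvl 3), c4 (id 15, lvl 3).
Iteration 4: rows with reply_to in {13,15} -> c10 (id 16, lvl 4).
Iteration 5: no rows with reply_to in {16}; recursion stops.
SUM(lvl) = 0 + 1 + 1 + 1 + 2 + 2 + 2 + 2 + 3 + 3 + 4 = 21.

21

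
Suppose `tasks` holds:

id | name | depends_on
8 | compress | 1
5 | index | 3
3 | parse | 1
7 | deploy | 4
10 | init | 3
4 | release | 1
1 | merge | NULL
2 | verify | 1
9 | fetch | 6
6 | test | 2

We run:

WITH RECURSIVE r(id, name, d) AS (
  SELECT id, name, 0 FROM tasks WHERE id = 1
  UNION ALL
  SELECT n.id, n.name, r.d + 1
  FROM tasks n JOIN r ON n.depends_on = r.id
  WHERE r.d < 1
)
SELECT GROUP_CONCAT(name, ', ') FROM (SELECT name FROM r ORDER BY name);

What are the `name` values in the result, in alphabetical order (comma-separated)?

compress, merge, parse, release, verify

Base: id=1 (merge) at d 0.
Iteration 1: rows with depends_on in {1} -> verify (id 2, d 1), parse (id 3, d 1), release (id 4, d 1), compress (id 8, d 1).
Iteration 2: d < 1 fails for all current rows; recursion stops.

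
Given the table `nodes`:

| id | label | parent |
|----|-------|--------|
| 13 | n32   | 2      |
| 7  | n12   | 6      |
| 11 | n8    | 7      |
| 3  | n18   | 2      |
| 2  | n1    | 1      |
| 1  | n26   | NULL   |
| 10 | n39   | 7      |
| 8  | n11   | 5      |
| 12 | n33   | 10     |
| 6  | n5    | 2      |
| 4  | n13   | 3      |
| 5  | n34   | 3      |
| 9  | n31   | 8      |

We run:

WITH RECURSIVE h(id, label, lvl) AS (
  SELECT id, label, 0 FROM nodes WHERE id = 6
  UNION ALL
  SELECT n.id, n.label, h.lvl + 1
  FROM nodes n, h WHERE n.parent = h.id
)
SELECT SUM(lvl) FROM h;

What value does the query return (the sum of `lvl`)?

8

Base: id=6 (n5) at lvl 0.
Iteration 1: rows with parent in {6} -> n12 (id 7, lvl 1).
Iteration 2: rows with parent in {7} -> n39 (id 10, lvl 2), n8 (id 11, lvl 2).
Iteration 3: rows with parent in {10,11} -> n33 (id 12, lvl 3).
Iteration 4: no rows with parent in {12}; recursion stops.
SUM(lvl) = 0 + 1 + 2 + 2 + 3 = 8.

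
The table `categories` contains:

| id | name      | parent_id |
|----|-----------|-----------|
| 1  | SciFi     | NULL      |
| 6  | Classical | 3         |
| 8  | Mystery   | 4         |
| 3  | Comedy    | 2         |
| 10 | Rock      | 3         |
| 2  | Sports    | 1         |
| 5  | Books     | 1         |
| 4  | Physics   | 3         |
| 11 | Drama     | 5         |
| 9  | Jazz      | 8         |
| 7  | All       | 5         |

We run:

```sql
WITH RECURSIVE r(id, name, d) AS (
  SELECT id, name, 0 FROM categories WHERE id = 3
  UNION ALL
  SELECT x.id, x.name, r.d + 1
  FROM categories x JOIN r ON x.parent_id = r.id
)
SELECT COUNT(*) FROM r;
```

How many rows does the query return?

Base: id=3 (Comedy) at d 0.
Iteration 1: rows with parent_id in {3} -> Physics (id 4, d 1), Classical (id 6, d 1), Rock (id 10, d 1).
Iteration 2: rows with parent_id in {4,6,10} -> Mystery (id 8, d 2).
Iteration 3: rows with parent_id in {8} -> Jazz (id 9, d 3).
Iteration 4: no rows with parent_id in {9}; recursion stops.
Total rows emitted: 6.

6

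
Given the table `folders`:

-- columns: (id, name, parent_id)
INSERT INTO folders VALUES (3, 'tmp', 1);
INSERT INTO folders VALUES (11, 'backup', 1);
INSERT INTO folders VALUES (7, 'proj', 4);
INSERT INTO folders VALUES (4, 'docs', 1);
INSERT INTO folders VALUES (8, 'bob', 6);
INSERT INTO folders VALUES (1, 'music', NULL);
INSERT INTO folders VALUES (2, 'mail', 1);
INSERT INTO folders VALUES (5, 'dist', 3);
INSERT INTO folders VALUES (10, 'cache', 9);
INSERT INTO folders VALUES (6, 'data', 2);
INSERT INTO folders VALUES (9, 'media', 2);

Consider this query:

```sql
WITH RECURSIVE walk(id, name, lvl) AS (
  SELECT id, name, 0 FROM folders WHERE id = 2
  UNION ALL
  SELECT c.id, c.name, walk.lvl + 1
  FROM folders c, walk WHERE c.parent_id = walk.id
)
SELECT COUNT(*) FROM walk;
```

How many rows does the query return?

Base: id=2 (mail) at lvl 0.
Iteration 1: rows with parent_id in {2} -> data (id 6, lvl 1), media (id 9, lvl 1).
Iteration 2: rows with parent_id in {6,9} -> bob (id 8, lvl 2), cache (id 10, lvl 2).
Iteration 3: no rows with parent_id in {8,10}; recursion stops.
Total rows emitted: 5.

5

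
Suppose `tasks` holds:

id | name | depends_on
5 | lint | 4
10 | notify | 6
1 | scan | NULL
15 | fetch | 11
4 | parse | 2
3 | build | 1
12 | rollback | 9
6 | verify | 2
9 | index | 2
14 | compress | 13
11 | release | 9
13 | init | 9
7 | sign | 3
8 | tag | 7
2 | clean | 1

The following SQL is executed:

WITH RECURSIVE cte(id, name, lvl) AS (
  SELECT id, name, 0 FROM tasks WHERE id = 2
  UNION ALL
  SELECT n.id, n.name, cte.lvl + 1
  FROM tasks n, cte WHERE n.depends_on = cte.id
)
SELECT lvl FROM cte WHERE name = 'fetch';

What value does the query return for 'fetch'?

3

Base: id=2 (clean) at lvl 0.
Iteration 1: rows with depends_on in {2} -> parse (id 4, lvl 1), verify (id 6, lvl 1), index (id 9, lvl 1).
Iteration 2: rows with depends_on in {4,6,9} -> lint (id 5, lvl 2), notify (id 10, lvl 2), release (id 11, lvl 2), rollback (id 12, lvl 2), init (id 13, lvl 2).
Iteration 3: rows with depends_on in {5,10,11,12,13} -> compress (id 14, lvl 3), fetch (id 15, lvl 3).
Iteration 4: no rows with depends_on in {14,15}; recursion stops.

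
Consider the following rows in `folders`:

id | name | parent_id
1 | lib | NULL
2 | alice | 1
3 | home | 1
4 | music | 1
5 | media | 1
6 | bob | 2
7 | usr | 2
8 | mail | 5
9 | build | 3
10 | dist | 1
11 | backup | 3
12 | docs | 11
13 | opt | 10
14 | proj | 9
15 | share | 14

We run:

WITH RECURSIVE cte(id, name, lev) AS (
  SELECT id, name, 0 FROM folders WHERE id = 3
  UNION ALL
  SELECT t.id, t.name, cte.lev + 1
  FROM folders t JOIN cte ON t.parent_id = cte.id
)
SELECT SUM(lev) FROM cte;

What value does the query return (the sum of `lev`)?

Base: id=3 (home) at lev 0.
Iteration 1: rows with parent_id in {3} -> build (id 9, lev 1), backup (id 11, lev 1).
Iteration 2: rows with parent_id in {9,11} -> docs (id 12, lev 2), proj (id 14, lev 2).
Iteration 3: rows with parent_id in {12,14} -> share (id 15, lev 3).
Iteration 4: no rows with parent_id in {15}; recursion stops.
SUM(lev) = 0 + 1 + 1 + 2 + 2 + 3 = 9.

9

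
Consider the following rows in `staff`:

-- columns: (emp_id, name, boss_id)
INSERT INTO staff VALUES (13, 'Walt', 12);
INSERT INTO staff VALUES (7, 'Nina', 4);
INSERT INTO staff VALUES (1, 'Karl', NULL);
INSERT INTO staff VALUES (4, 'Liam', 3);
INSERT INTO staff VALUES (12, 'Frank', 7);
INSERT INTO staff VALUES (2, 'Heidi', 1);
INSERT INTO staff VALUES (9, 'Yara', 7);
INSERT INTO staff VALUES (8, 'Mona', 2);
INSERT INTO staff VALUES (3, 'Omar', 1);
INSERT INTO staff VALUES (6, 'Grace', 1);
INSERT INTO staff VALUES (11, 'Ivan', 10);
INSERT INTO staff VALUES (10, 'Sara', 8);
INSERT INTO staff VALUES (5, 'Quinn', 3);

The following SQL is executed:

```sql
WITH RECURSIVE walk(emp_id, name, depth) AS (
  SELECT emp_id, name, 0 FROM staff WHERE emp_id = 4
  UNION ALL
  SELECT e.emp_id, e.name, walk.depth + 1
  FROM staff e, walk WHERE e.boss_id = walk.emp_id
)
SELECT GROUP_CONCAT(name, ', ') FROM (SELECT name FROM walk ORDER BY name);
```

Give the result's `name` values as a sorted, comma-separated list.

Frank, Liam, Nina, Walt, Yara

Base: emp_id=4 (Liam) at depth 0.
Iteration 1: rows with boss_id in {4} -> Nina (id 7, depth 1).
Iteration 2: rows with boss_id in {7} -> Yara (id 9, depth 2), Frank (id 12, depth 2).
Iteration 3: rows with boss_id in {9,12} -> Walt (id 13, depth 3).
Iteration 4: no rows with boss_id in {13}; recursion stops.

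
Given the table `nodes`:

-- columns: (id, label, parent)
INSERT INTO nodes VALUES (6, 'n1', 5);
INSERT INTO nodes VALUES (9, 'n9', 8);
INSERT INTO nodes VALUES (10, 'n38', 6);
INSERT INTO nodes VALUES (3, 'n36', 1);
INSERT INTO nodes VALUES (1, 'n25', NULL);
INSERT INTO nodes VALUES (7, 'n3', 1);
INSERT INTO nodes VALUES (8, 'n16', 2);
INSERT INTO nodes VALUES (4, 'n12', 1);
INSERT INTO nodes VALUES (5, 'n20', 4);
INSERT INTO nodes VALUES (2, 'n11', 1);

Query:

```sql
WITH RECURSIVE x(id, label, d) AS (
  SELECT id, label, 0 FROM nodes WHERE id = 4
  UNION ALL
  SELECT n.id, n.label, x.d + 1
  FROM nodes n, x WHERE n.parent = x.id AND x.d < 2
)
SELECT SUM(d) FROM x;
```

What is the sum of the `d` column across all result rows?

3

Base: id=4 (n12) at d 0.
Iteration 1: rows with parent in {4} -> n20 (id 5, d 1).
Iteration 2: rows with parent in {5} -> n1 (id 6, d 2).
Iteration 3: d < 2 fails for all current rows; recursion stops.
SUM(d) = 0 + 1 + 2 = 3.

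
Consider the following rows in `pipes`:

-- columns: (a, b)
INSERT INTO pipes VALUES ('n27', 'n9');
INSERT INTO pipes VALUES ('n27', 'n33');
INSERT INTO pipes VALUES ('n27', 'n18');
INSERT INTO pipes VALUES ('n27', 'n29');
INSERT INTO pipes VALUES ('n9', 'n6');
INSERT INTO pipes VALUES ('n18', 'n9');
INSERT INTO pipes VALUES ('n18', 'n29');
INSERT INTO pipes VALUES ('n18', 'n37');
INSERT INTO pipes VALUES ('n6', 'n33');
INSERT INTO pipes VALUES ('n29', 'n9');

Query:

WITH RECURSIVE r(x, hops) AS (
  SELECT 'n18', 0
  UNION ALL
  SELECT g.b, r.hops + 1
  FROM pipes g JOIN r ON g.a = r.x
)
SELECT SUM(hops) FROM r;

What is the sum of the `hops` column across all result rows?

17

Base: (n18, hops=0).
Iteration 1: edges from {n18} -> (n29, hops=1), (n37, hops=1), (n9, hops=1).
Iteration 2: edges from {n29,n37,n9} -> (n6, hops=2), (n9, hops=2).
Iteration 3: edges from {n6,n9} -> (n33, hops=3), (n6, hops=3).
Iteration 4: edges from {n33,n6} -> (n33, hops=4).
Iteration 5: no outgoing edges from {n33}; recursion stops.
SUM(hops) = 0 + 1 + 1 + 1 + 2 + 2 + 3 + 3 + 4 = 17.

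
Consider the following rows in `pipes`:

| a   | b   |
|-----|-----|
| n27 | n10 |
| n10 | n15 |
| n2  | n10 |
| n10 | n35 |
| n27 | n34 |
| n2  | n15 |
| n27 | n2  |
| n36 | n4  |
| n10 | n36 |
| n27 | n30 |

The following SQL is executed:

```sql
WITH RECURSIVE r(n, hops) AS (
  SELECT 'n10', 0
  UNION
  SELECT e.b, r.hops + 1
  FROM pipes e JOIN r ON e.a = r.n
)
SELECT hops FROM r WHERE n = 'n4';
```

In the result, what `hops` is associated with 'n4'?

Base: (n10, hops=0).
Iteration 1: edges from {n10} -> (n15, hops=1), (n35, hops=1), (n36, hops=1).
Iteration 2: edges from {n15,n35,n36} -> (n4, hops=2).
Iteration 3: no outgoing edges from {n4}; recursion stops.

2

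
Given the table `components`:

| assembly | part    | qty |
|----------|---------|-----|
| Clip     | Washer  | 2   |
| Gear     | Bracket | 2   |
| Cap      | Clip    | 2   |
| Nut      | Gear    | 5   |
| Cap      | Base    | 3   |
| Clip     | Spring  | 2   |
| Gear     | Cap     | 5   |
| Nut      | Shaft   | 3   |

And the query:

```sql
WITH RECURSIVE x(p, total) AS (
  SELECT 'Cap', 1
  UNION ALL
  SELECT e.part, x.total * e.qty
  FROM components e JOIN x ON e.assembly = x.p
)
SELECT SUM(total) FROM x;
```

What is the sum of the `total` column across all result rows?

14

Base: (Cap, total=1).
Iteration 1: components of {Cap} -> Base = 1*3 = 3, Clip = 1*2 = 2.
Iteration 2: components of {Base,Clip} -> Spring = 2*2 = 4, Washer = 2*2 = 4.
Iteration 3: no further components; recursion stops.
SUM(total) = 1 + 2 + 3 + 4 + 4 = 14.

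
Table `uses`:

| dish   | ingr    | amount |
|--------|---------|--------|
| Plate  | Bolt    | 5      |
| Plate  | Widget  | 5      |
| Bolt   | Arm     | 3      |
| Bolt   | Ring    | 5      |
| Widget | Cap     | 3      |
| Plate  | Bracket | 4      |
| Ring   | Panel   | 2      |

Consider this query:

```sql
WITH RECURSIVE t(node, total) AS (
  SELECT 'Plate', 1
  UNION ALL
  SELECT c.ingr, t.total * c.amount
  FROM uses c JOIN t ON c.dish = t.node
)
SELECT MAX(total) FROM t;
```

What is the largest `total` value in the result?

50

Base: (Plate, total=1).
Iteration 1: components of {Plate} -> Bolt = 1*5 = 5, Bracket = 1*4 = 4, Widget = 1*5 = 5.
Iteration 2: components of {Bolt,Bracket,Widget} -> Arm = 5*3 = 15, Cap = 5*3 = 15, Ring = 5*5 = 25.
Iteration 3: components of {Arm,Cap,Ring} -> Panel = 25*2 = 50.
Iteration 4: no further components; recursion stops.
total values: 1, 5, 5, 4, 15, 25, 15, 50; the maximum is 50.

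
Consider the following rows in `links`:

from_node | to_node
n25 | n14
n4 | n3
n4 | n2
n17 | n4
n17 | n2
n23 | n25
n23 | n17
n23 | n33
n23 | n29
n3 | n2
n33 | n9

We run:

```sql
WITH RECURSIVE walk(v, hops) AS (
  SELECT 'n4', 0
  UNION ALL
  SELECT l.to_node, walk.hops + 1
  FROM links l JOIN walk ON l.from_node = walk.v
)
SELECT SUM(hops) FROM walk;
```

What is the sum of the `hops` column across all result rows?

4

Base: (n4, hops=0).
Iteration 1: edges from {n4} -> (n2, hops=1), (n3, hops=1).
Iteration 2: edges from {n2,n3} -> (n2, hops=2).
Iteration 3: no outgoing edges from {n2}; recursion stops.
SUM(hops) = 0 + 1 + 1 + 2 = 4.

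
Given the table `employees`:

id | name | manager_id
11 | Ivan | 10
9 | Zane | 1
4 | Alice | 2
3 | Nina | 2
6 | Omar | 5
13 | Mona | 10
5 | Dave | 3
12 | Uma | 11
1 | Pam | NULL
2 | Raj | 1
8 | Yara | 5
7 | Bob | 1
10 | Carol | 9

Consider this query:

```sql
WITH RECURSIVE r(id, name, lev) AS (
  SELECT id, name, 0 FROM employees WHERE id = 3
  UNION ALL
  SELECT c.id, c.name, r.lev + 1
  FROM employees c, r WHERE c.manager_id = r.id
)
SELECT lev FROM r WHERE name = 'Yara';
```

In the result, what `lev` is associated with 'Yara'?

2

Base: id=3 (Nina) at lev 0.
Iteration 1: rows with manager_id in {3} -> Dave (id 5, lev 1).
Iteration 2: rows with manager_id in {5} -> Omar (id 6, lev 2), Yara (id 8, lev 2).
Iteration 3: no rows with manager_id in {6,8}; recursion stops.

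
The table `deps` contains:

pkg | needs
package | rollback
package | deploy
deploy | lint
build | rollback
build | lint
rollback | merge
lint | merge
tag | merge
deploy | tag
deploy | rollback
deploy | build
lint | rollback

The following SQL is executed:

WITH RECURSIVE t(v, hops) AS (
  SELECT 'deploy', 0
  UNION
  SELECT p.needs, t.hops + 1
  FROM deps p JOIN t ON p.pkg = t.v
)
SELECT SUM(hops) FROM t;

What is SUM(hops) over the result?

20

Base: (deploy, hops=0).
Iteration 1: edges from {deploy} -> (build, hops=1), (lint, hops=1), (rollback, hops=1), (tag, hops=1).
Iteration 2: edges from {build,lint,rollback,tag} -> (lint, hops=2), (merge, hops=2), (rollback, hops=2). [UNION drops 3 duplicate row(s)]
Iteration 3: edges from {lint,merge,rollback} -> (merge, hops=3), (rollback, hops=3). [UNION drops 1 duplicate row(s)]
Iteration 4: edges from {merge,rollback} -> (merge, hops=4).
Iteration 5: no outgoing edges from {merge}; recursion stops.
SUM(hops) = 0 + 1 + 1 + 1 + 1 + 2 + 2 + 2 + 3 + 3 + 4 = 20.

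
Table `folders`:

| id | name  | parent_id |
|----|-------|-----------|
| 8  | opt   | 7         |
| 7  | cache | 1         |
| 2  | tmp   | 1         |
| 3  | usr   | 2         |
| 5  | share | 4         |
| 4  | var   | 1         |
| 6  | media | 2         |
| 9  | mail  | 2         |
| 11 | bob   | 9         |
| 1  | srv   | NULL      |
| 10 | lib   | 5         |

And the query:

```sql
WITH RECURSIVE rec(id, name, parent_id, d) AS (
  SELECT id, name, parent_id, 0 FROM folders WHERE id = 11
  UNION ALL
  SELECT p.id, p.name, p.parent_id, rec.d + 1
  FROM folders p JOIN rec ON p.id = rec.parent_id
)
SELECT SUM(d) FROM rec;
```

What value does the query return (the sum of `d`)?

Base: id=11 (bob), parent_id=9, d 0.
Iteration 1: join on id=9 -> mail (id 9, parent_id=2, d 1).
Iteration 2: join on id=2 -> tmp (id 2, parent_id=1, d 2).
Iteration 3: join on id=1 -> srv (id 1, parent_id=NULL, d 3).
Iteration 4: parent_id is NULL; no match; recursion stops.
SUM(d) = 0 + 1 + 2 + 3 = 6.

6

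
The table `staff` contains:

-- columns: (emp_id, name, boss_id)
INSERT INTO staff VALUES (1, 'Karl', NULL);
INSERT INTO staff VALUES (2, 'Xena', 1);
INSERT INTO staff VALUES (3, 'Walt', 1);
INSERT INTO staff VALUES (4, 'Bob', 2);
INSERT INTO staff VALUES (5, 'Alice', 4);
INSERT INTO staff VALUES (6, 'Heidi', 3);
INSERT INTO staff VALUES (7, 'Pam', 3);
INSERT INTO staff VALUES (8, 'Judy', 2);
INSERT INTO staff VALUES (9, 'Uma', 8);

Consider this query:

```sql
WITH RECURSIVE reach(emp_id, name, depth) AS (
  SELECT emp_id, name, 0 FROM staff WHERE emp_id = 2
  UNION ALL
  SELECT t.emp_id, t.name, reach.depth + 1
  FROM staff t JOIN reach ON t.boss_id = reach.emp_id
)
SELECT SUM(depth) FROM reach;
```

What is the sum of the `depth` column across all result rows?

6

Base: emp_id=2 (Xena) at depth 0.
Iteration 1: rows with boss_id in {2} -> Bob (id 4, depth 1), Judy (id 8, depth 1).
Iteration 2: rows with boss_id in {4,8} -> Alice (id 5, depth 2), Uma (id 9, depth 2).
Iteration 3: no rows with boss_id in {5,9}; recursion stops.
SUM(depth) = 0 + 1 + 1 + 2 + 2 = 6.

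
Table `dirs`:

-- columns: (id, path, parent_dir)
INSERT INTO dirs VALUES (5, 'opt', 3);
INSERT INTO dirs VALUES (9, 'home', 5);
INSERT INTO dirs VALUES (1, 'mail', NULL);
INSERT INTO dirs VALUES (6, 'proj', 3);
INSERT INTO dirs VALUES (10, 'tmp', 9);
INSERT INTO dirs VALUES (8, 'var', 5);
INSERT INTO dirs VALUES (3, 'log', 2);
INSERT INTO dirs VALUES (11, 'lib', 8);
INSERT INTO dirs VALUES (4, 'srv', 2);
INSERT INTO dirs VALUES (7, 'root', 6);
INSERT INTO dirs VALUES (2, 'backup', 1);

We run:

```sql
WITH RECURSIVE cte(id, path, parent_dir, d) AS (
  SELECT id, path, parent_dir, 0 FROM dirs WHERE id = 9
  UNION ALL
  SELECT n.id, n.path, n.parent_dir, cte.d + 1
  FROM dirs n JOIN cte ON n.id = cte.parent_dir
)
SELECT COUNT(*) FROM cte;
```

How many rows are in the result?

Base: id=9 (home), parent_dir=5, d 0.
Iteration 1: join on id=5 -> opt (id 5, parent_dir=3, d 1).
Iteration 2: join on id=3 -> log (id 3, parent_dir=2, d 2).
Iteration 3: join on id=2 -> backup (id 2, parent_dir=1, d 3).
Iteration 4: join on id=1 -> mail (id 1, parent_dir=NULL, d 4).
Iteration 5: parent_dir is NULL; no match; recursion stops.
Total rows emitted: 5.

5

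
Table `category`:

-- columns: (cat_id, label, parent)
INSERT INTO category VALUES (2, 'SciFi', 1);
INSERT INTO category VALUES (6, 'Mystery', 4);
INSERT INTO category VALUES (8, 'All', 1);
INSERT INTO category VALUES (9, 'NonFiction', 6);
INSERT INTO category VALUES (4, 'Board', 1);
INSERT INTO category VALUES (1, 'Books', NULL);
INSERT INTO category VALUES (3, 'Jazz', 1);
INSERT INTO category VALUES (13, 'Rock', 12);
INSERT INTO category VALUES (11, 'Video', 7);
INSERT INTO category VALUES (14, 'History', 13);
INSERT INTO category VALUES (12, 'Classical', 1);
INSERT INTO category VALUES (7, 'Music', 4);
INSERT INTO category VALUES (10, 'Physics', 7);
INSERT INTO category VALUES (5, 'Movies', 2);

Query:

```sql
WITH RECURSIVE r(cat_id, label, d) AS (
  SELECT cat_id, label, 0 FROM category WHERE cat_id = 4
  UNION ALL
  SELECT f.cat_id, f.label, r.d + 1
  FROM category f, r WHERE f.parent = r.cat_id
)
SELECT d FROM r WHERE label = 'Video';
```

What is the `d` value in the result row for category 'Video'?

Base: cat_id=4 (Board) at d 0.
Iteration 1: rows with parent in {4} -> Mystery (id 6, d 1), Music (id 7, d 1).
Iteration 2: rows with parent in {6,7} -> NonFiction (id 9, d 2), Physics (id 10, d 2), Video (id 11, d 2).
Iteration 3: no rows with parent in {9,10,11}; recursion stops.

2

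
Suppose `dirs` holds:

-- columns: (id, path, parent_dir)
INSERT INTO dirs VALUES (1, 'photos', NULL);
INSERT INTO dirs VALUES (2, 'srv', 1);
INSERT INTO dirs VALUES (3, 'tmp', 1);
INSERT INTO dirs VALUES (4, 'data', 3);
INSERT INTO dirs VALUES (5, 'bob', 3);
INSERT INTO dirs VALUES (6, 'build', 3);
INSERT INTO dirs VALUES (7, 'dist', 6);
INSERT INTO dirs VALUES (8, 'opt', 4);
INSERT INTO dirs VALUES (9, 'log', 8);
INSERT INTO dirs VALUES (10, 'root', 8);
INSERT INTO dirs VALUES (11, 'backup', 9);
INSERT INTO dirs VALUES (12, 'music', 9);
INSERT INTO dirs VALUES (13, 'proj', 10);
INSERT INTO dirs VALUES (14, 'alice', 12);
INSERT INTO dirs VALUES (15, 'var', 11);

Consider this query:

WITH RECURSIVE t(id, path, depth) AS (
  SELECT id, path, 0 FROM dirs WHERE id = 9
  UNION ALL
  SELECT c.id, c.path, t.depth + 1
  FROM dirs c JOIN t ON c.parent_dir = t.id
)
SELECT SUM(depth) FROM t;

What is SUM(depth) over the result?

6

Base: id=9 (log) at depth 0.
Iteration 1: rows with parent_dir in {9} -> backup (id 11, depth 1), music (id 12, depth 1).
Iteration 2: rows with parent_dir in {11,12} -> alice (id 14, depth 2), var (id 15, depth 2).
Iteration 3: no rows with parent_dir in {14,15}; recursion stops.
SUM(depth) = 0 + 1 + 1 + 2 + 2 = 6.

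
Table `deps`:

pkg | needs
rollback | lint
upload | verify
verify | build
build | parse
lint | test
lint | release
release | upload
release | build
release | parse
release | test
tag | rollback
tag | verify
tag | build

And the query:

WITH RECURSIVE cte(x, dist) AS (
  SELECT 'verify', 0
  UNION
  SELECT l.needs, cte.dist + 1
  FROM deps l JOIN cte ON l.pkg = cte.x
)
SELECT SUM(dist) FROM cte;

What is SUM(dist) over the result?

Base: (verify, dist=0).
Iteration 1: edges from {verify} -> (build, dist=1).
Iteration 2: edges from {build} -> (parse, dist=2).
Iteration 3: no outgoing edges from {parse}; recursion stops.
SUM(dist) = 0 + 1 + 2 = 3.

3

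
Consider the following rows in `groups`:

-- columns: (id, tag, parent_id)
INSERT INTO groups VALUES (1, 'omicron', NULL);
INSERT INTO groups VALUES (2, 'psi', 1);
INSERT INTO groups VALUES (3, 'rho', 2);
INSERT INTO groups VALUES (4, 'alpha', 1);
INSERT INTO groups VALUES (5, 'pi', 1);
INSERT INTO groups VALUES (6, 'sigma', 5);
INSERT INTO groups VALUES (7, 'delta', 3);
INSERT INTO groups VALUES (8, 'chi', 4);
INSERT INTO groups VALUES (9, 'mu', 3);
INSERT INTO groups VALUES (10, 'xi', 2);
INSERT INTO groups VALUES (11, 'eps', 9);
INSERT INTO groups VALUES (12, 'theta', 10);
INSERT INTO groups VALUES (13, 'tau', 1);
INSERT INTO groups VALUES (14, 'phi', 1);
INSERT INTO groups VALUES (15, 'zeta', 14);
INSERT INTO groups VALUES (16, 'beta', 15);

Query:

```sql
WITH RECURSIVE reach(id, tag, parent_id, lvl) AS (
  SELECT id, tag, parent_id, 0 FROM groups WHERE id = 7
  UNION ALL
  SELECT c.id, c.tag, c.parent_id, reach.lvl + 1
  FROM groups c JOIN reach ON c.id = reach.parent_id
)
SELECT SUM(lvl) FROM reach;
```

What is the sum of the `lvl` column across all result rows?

Base: id=7 (delta), parent_id=3, lvl 0.
Iteration 1: join on id=3 -> rho (id 3, parent_id=2, lvl 1).
Iteration 2: join on id=2 -> psi (id 2, parent_id=1, lvl 2).
Iteration 3: join on id=1 -> omicron (id 1, parent_id=NULL, lvl 3).
Iteration 4: parent_id is NULL; no match; recursion stops.
SUM(lvl) = 0 + 1 + 2 + 3 = 6.

6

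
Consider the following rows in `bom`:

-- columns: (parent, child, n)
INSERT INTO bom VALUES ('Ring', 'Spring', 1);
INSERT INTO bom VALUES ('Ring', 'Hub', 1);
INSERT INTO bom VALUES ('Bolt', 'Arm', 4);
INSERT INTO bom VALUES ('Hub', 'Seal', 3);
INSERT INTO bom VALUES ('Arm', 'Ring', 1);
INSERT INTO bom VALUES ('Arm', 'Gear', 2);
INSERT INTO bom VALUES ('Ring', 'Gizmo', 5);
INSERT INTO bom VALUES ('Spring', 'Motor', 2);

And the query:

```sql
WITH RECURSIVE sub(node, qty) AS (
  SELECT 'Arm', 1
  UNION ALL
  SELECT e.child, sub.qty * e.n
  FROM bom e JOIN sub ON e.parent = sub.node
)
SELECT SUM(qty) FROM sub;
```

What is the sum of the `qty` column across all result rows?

Base: (Arm, qty=1).
Iteration 1: components of {Arm} -> Gear = 1*2 = 2, Ring = 1*1 = 1.
Iteration 2: components of {Gear,Ring} -> Gizmo = 1*5 = 5, Hub = 1*1 = 1, Spring = 1*1 = 1.
Iteration 3: components of {Gizmo,Hub,Spring} -> Motor = 1*2 = 2, Seal = 1*3 = 3.
Iteration 4: no further components; recursion stops.
SUM(qty) = 1 + 1 + 2 + 1 + 5 + 1 + 2 + 3 = 16.

16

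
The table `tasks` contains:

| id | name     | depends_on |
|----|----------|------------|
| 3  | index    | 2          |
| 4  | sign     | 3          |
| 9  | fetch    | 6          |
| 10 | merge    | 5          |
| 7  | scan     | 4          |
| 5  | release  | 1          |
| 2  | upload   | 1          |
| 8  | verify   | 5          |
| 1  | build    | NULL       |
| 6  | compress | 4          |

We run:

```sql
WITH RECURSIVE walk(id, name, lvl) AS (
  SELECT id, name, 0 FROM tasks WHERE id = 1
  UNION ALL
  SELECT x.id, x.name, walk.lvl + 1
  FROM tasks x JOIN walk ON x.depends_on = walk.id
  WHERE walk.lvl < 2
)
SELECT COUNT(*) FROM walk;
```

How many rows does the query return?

Base: id=1 (build) at lvl 0.
Iteration 1: rows with depends_on in {1} -> upload (id 2, lvl 1), release (id 5, lvl 1).
Iteration 2: rows with depends_on in {2,5} -> index (id 3, lvl 2), verify (id 8, lvl 2), merge (id 10, lvl 2).
Iteration 3: lvl < 2 fails for all current rows; recursion stops.
Total rows emitted: 6.

6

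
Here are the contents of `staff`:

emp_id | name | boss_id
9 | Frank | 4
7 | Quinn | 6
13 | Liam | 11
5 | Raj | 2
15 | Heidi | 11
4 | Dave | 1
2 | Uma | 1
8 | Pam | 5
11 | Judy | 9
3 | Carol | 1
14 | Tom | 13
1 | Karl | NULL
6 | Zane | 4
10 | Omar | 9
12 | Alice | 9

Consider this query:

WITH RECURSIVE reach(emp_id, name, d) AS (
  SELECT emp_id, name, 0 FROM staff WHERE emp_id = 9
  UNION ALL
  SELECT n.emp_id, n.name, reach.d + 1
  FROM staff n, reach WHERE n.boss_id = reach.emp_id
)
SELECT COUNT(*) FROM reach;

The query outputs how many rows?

Base: emp_id=9 (Frank) at d 0.
Iteration 1: rows with boss_id in {9} -> Omar (id 10, d 1), Judy (id 11, d 1), Alice (id 12, d 1).
Iteration 2: rows with boss_id in {10,11,12} -> Liam (id 13, d 2), Heidi (id 15, d 2).
Iteration 3: rows with boss_id in {13,15} -> Tom (id 14, d 3).
Iteration 4: no rows with boss_id in {14}; recursion stops.
Total rows emitted: 7.

7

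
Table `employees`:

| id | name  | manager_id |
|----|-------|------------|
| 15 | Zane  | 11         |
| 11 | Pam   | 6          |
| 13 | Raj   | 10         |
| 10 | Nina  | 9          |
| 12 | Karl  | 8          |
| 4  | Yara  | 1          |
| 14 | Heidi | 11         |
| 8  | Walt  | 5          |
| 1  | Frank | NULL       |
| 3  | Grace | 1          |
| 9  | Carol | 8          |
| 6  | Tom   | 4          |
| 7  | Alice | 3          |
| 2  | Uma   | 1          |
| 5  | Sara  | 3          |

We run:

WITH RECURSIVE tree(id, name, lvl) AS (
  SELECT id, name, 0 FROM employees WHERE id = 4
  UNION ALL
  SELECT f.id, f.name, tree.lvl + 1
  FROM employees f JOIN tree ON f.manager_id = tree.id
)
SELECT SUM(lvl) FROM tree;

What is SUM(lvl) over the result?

9

Base: id=4 (Yara) at lvl 0.
Iteration 1: rows with manager_id in {4} -> Tom (id 6, lvl 1).
Iteration 2: rows with manager_id in {6} -> Pam (id 11, lvl 2).
Iteration 3: rows with manager_id in {11} -> Heidi (id 14, lvl 3), Zane (id 15, lvl 3).
Iteration 4: no rows with manager_id in {14,15}; recursion stops.
SUM(lvl) = 0 + 1 + 2 + 3 + 3 = 9.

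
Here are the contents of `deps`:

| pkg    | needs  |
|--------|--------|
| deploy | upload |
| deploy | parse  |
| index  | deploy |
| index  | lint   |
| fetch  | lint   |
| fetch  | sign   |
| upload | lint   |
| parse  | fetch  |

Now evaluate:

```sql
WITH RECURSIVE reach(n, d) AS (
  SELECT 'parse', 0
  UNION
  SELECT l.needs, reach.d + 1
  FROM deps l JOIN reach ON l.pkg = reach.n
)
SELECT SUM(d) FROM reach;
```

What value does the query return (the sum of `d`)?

5

Base: (parse, d=0).
Iteration 1: edges from {parse} -> (fetch, d=1).
Iteration 2: edges from {fetch} -> (lint, d=2), (sign, d=2).
Iteration 3: no outgoing edges from {lint,sign}; recursion stops.
SUM(d) = 0 + 1 + 2 + 2 = 5.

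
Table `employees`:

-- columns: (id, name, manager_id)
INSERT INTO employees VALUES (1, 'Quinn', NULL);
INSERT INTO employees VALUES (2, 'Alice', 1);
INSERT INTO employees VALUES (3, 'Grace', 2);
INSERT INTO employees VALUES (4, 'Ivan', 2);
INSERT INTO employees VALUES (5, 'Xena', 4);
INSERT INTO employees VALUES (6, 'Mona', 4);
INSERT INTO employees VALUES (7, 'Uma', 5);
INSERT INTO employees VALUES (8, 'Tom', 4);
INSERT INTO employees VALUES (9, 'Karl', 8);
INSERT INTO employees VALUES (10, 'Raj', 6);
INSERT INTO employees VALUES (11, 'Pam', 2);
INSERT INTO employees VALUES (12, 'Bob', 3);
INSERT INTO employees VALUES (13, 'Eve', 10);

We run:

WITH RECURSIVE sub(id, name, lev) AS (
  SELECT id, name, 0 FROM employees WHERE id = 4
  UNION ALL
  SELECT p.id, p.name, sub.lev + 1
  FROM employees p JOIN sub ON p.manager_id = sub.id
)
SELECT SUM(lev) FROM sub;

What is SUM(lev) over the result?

12

Base: id=4 (Ivan) at lev 0.
Iteration 1: rows with manager_id in {4} -> Xena (id 5, lev 1), Mona (id 6, lev 1), Tom (id 8, lev 1).
Iteration 2: rows with manager_id in {5,6,8} -> Uma (id 7, lev 2), Karl (id 9, lev 2), Raj (id 10, lev 2).
Iteration 3: rows with manager_id in {7,9,10} -> Eve (id 13, lev 3).
Iteration 4: no rows with manager_id in {13}; recursion stops.
SUM(lev) = 0 + 1 + 1 + 1 + 2 + 2 + 2 + 3 = 12.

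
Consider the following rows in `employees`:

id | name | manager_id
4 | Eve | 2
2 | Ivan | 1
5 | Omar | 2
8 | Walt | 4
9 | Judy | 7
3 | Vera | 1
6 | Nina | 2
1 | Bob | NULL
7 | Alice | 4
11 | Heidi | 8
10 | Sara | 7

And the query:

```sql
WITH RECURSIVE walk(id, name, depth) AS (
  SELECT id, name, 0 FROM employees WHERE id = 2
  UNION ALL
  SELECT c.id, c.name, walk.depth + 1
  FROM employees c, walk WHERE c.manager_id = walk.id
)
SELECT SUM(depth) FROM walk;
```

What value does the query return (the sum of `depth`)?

16

Base: id=2 (Ivan) at depth 0.
Iteration 1: rows with manager_id in {2} -> Eve (id 4, depth 1), Omar (id 5, depth 1), Nina (id 6, depth 1).
Iteration 2: rows with manager_id in {4,5,6} -> Alice (id 7, depth 2), Walt (id 8, depth 2).
Iteration 3: rows with manager_id in {7,8} -> Judy (id 9, depth 3), Sara (id 10, depth 3), Heidi (id 11, depth 3).
Iteration 4: no rows with manager_id in {9,10,11}; recursion stops.
SUM(depth) = 0 + 1 + 1 + 1 + 2 + 2 + 3 + 3 + 3 = 16.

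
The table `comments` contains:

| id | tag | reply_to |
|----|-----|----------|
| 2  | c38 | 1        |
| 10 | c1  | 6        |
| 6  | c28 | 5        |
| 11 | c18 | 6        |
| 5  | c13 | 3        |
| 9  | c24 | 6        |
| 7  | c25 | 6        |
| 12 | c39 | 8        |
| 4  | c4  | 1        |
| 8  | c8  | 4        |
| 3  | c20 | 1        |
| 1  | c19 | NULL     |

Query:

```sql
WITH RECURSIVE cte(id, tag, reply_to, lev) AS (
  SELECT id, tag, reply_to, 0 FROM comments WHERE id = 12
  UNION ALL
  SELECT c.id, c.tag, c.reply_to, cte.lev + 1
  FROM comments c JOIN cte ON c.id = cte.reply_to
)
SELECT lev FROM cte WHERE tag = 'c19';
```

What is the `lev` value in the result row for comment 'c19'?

3

Base: id=12 (c39), reply_to=8, lev 0.
Iteration 1: join on id=8 -> c8 (id 8, reply_to=4, lev 1).
Iteration 2: join on id=4 -> c4 (id 4, reply_to=1, lev 2).
Iteration 3: join on id=1 -> c19 (id 1, reply_to=NULL, lev 3).
Iteration 4: reply_to is NULL; no match; recursion stops.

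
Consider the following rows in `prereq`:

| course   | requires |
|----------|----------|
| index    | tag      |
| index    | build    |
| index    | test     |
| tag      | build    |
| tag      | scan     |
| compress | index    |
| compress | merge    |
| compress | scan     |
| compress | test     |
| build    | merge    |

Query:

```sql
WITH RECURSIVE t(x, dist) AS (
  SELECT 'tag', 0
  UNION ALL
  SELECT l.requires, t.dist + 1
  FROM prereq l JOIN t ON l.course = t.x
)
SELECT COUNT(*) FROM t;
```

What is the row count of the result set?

Base: (tag, dist=0).
Iteration 1: edges from {tag} -> (build, dist=1), (scan, dist=1).
Iteration 2: edges from {build,scan} -> (merge, dist=2).
Iteration 3: no outgoing edges from {merge}; recursion stops.
Total rows emitted: 4.

4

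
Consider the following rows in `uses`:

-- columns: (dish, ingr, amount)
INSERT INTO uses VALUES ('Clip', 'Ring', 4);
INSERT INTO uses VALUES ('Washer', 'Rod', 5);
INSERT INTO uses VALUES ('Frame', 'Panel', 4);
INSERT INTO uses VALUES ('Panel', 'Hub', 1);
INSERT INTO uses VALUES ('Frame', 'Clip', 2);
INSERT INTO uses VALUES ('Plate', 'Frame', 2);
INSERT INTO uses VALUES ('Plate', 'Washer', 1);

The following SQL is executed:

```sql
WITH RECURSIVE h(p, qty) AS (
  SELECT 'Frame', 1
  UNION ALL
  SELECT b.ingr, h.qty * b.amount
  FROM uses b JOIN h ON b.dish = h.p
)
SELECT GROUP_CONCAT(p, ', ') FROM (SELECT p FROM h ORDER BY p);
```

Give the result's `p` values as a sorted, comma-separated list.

Base: (Frame, qty=1).
Iteration 1: components of {Frame} -> Clip = 1*2 = 2, Panel = 1*4 = 4.
Iteration 2: components of {Clip,Panel} -> Hub = 4*1 = 4, Ring = 2*4 = 8.
Iteration 3: no further components; recursion stops.

Clip, Frame, Hub, Panel, Ring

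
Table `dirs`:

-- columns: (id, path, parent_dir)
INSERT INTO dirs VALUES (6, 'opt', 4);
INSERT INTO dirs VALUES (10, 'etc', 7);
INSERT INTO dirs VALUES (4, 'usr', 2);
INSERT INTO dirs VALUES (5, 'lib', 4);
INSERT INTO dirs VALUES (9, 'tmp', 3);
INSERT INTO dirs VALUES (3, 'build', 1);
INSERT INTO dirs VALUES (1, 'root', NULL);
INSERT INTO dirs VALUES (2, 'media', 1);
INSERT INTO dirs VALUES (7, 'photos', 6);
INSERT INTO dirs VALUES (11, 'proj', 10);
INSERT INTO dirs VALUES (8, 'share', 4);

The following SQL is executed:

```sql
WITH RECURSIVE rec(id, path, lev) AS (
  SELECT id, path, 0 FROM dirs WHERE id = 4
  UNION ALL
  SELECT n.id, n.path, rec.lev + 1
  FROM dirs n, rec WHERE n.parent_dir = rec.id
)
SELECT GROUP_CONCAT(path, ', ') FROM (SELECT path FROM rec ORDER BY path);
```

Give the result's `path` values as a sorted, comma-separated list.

etc, lib, opt, photos, proj, share, usr

Base: id=4 (usr) at lev 0.
Iteration 1: rows with parent_dir in {4} -> lib (id 5, lev 1), opt (id 6, lev 1), share (id 8, lev 1).
Iteration 2: rows with parent_dir in {5,6,8} -> photos (id 7, lev 2).
Iteration 3: rows with parent_dir in {7} -> etc (id 10, lev 3).
Iteration 4: rows with parent_dir in {10} -> proj (id 11, lev 4).
Iteration 5: no rows with parent_dir in {11}; recursion stops.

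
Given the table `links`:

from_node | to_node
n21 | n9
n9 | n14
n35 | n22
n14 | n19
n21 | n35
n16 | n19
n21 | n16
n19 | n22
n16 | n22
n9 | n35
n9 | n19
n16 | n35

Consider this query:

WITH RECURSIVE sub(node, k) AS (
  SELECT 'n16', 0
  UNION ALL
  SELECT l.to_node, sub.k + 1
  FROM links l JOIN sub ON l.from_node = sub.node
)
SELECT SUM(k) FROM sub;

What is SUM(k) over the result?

Base: (n16, k=0).
Iteration 1: edges from {n16} -> (n19, k=1), (n22, k=1), (n35, k=1).
Iteration 2: edges from {n19,n22,n35} -> (n22, k=2) x2. [UNION ALL keeps all 2 new rows, including repeats]
Iteration 3: no outgoing edges from {n22}; recursion stops.
SUM(k) = 0 + 1 + 1 + 1 + 2 + 2 = 7.

7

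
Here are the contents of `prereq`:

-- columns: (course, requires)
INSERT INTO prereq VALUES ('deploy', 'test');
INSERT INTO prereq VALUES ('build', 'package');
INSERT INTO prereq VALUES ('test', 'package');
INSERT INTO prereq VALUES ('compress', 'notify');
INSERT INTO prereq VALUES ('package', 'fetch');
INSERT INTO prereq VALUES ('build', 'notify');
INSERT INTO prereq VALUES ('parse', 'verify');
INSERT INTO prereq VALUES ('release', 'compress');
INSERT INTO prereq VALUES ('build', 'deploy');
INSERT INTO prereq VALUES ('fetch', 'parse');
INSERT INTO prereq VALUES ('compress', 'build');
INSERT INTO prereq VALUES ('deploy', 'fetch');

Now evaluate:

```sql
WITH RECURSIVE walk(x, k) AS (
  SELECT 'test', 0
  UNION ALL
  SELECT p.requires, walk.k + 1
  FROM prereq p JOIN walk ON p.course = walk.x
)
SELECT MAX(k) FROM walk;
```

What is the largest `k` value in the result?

Base: (test, k=0).
Iteration 1: edges from {test} -> (package, k=1).
Iteration 2: edges from {package} -> (fetch, k=2).
Iteration 3: edges from {fetch} -> (parse, k=3).
Iteration 4: edges from {parse} -> (verify, k=4).
Iteration 5: no outgoing edges from {verify}; recursion stops.
k values: 0, 1, 2, 3, 4; the maximum is 4.

4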